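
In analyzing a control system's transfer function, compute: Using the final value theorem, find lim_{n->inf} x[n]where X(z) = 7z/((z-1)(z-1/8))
Final value theorem: lim x[n] = lim_{z->1} (z-1)*X(z)
(z-1)*X(z) = 7z/(z-1/8)
As z->1: 7/(1-1/8) = 7/(7/8) = 8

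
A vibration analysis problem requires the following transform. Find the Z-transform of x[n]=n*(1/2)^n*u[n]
Using the property Z{n*a^n*u[n]}=az/(z-a)^2
With a=1/2: X(z)=(1/2)z/(z - 1/2)^2, |z| > 1/2

Answer: (1/2)z/(z - 1/2)^2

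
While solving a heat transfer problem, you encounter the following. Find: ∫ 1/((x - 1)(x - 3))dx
Partial fractions: 1/((x-1)(x-3))=A/(x-1) + B/(x-3)
A=-1/2, B=1/2
∫ [-1/2· 1/(x-1) + 1/2· 1/(x-3)] dx
=(1/2)[ln|x-3| - ln|x-1|] + C

Answer: (1/2)·ln|(x-3)/(x-1)| + C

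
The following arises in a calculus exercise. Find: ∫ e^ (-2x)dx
Since d/dx[e^(-2x)]=-2e^(-2x), we get -1/2 e^(-2x) + C

Answer: (-1/2)e^(-2x) + C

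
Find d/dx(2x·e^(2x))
Product rule: (fg)' = f'g+fg'
f = 2x, f' = 2
g = e^(2x), g' = 2·e^(2x)

Answer: 2·e^(2x)+4x·e^(2x)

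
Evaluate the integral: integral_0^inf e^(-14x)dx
integral_0^inf e^(-14x) dx=[-1/14 * e^(-14x)]_0^inf
=0 - (-1/14)=1/14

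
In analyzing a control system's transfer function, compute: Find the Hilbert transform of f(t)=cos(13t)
The Hilbert transform shifts each frequency component by -pi/2.
H{cos(wt)} = sin(wt)
With w = 13: H{cos(13t)} = sin(13t)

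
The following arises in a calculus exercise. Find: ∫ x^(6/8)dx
Power rule: ∫ x^(3/4) dx = x^(7/4)/(7/4) + C

Answer: (4/7)·x^(7/4) + C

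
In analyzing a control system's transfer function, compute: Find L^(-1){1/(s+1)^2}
L^(-1){1/(s-a)^n} = t^(n-1)·e^(at)/(n-1)!
Here a = -1, n = 2: t^1·e^(-t)/1

Answer: t·e^(-t)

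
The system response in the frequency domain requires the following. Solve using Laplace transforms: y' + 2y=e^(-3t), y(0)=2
Take L: sY - 2+2Y=1/(s+3)
Y(s+2)=1/(s+3)+2
Y=1/((s+3)(s+2))+2/(s+2)
Partial fractions: 1/((s+3)(s+2))=-1/(s+3)+1/(s+2)
So Y=-1/(s+3)+3/(s+2)
Inverse Laplace transform (L^(-1){1/(s+3)}=e^(-3t), L^(-1){1/(s+2)}=e^(-2t)):

Answer: y(t)=-1·e^(-3t)+3·e^(-2t)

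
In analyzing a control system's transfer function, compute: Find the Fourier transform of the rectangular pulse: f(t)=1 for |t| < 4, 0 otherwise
F(omega)=integral from -4 to 4 of e^(-j*omega*t) dt
=2*sin(4*omega)/omega=8*sinc(4*omega/pi)

Answer: 2*sin(4*omega)/omega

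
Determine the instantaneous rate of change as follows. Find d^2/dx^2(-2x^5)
Apply power rule 2 times:
d^1: -10x^4
d^2: -40x^3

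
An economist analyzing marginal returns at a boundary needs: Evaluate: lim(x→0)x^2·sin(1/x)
Squeeze theorem: -|x^2| ≤ x^2·sin(1/x) ≤ |x^2|
Since x^2 → 0 as x → 0, by squeeze theorem the limit is 0

Answer: 0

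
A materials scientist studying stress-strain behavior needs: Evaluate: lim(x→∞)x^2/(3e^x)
Apply L'Hôpital 2 times (∞/∞ each time):
Eventually get 2!/(3e^x) → 0

Answer: 0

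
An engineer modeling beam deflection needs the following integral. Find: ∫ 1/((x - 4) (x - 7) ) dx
Partial fractions: 1/((x-4)(x-7))=A/(x-4) + B/(x-7)
A=-1/3, B=1/3
∫ [-1/3· 1/(x-4) + 1/3· 1/(x-7)] dx
=(1/3)[ln|x-7| - ln|x-4|] + C

Answer: (1/3)·ln|(x-7)/(x-4)| + C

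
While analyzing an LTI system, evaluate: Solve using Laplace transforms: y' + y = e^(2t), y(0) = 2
Take L: sY - 2 + Y = 1/(s-2)
Y(s + 1) = 1/(s-2) + 2
Y = 1/((s-2)(s + 1)) + 2/(s + 1)
Partial fractions: 1/((s-2)(s + 1)) = (1/3)/(s-2) - (1/3)/(s + 1)
So Y = (1/3)/(s-2) + (5/3)/(s + 1)
Inverse Laplace transform (L^(-1){1/(s-2)} = e^(2t), L^(-1){1/(s + 1)} = e^(-t)):

Answer: y(t) = (1/3)·e^(2t) + (5/3)·e^(-t)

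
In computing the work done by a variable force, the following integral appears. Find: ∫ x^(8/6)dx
Power rule: ∫ x^(4/3) dx = x^(7/3)/(7/3) + C

Answer: (3/7)·x^(7/3) + C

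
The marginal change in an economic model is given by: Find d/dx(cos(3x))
Chain rule: d/dx[cos(u)] = -sin(u)·u' where u = 3x
u' = 3

Answer: -3·sin(3x)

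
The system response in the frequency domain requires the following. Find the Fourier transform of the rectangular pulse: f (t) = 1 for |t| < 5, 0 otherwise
F(omega)=integral from -5 to 5 of e^(-j*omega*t) dt
=2*sin(5*omega)/omega=10*sinc(5*omega/pi)

Answer: 2*sin(5*omega)/omega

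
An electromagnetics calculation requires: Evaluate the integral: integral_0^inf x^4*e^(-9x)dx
This is a Gamma integral. Substitute u=9x (du=9 dx):
integral_0^inf x^4*e^(-9x) dx=(1/9^5) integral_0^inf u^4*e^(-u) du
=Gamma(5)/9^5=4!/9^5=24/59049

Answer: 8/19683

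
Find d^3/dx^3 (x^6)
Apply power rule 3 times:
d^1: 6x^5
d^2: 30x^4
d^3: 120x^3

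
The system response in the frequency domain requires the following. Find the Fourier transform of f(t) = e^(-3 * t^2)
The Fourier transform of a Gaussian e^(-a * t^2) is sqrt(pi/a) * e^(-omega^2/(4a)).
With a=3: F(omega)=sqrt(pi/3) * e^(-omega^2/12)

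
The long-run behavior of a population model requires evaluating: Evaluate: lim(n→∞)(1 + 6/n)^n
This is the definition of e^6: lim(1+6/n)^n = e^6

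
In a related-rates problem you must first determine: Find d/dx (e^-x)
Chain rule: d/dx[e^u] = e^u · u' where u = -x
u' = -1

Answer: -1·e^-x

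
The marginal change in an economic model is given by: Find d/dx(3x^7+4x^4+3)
Power rule: d/dx(ax^n) = n·a·x^(n-1)
Term by term: 21·x^6+16·x^3

Answer: 21x^6+16x^3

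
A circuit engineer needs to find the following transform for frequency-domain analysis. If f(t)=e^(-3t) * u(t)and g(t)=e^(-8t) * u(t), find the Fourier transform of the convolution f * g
By the convolution theorem: F{f*g} = F(omega)*G(omega)
F(omega) = 1/(3 + j*omega), G(omega) = 1/(8 + j*omega)
F{f*g} = 1/((3 + j*omega)(8 + j*omega))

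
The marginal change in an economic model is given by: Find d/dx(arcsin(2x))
d/dx[arcsin(u)]=u'/√(1-u²), u=2x, u'=2

Answer: 2/√(1 - 4x²)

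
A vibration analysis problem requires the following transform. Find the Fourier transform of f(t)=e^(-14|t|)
Using the standard pair: F{e^(-a|t|)}=2a/(a^2 + omega^2)
With a=14: F(omega)=28/(196 + omega^2)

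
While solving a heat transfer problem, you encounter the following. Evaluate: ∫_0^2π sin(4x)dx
Antiderivative: -cos(4x)/4
Evaluate at bounds: [-cos(4·2π)/4] - [-cos(4·0)/4]
= (-(1) + (1))/4 = 0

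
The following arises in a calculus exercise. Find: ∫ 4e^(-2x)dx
Since d/dx[e^(-2x)]=-2e^(-2x), we get -2 e^(-2x)+C

Answer: -2e^(-2x)+C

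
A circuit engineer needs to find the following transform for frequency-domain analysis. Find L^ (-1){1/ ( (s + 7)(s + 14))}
Partial fractions: 1/((s+7)(s+14))=A/(s+7)+B/(s+14)
Cover-up: A=1/(s+14)|_{s=-7}=1/7; B=1/(s+7)|_{s=-14}=-1/7
L^(-1)=(1/7)e^(-7t) - (1/7)e^(-14t)

Answer: (1/7)(e^(-7t) - e^(-14t))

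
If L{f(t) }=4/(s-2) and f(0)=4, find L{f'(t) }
L{f'(t)} = s·F(s) - f(0) = 4s/(s-2)-4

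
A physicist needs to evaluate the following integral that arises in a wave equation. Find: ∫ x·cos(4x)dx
By parts: u = x, dv = cos(4x) dx
du = dx, v = sin(4x)/4
= x·sin(4x)/4 + cos(4x)/4² + C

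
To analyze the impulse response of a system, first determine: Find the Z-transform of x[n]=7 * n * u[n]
Z{n*u[n]} = z/(z-1)^2
By linearity: Z{7*n*u[n]} = 7z/(z-1)^2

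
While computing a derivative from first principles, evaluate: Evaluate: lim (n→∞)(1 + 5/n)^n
This is the definition of e^5: lim(1+5/n)^n=e^5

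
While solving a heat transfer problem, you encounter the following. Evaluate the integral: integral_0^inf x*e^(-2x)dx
This is a Gamma integral. Substitute u=2x (du=2 dx):
integral_0^inf x * e^(-2x) dx=(1/2^2) integral_0^inf u^1 * e^(-u) du
=Gamma(2)/2^2=1!/2^2=1/4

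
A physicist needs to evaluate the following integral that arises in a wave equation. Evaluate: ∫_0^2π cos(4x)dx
Antiderivative: sin(4x)/4
Evaluate at bounds: [sin(4·2π)/4] - [sin(4·0)/4]
=((0) - (0))/4=0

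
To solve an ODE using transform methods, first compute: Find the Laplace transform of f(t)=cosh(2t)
L{cosh(at)}=s/(s²-a²)
L{cosh(2t)}=s/(s²-4)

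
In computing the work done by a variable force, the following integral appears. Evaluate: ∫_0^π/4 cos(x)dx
Antiderivative: sin(x)
Evaluate at bounds: [sin(1·π/4)/1] - [sin(1·0)/1]
= ((√2/2) - (0))/1 = √2/2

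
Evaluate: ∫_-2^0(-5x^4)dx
Step 1: Find antiderivative F(x) = -x^5
Step 2: F(0) - F(-2) = 0 - (32) = -32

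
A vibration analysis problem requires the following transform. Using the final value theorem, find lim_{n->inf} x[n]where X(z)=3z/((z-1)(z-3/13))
Final value theorem: lim x[n]=lim_{z->1} (z-1) * X(z)
(z-1) * X(z)=3z/(z-3/13)
As z->1: 3/(1 - 3/13)=3/(10/13)=39/10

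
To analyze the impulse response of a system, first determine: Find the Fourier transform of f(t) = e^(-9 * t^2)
The Fourier transform of a Gaussian e^(-a*t^2) is sqrt(pi/a)*e^(-omega^2/(4a)).
With a=9: F(omega)=sqrt(pi)/3*e^(-omega^2/36)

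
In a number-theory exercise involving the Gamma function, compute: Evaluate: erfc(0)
erfc(x) = 1 - erf(x); erfc(0) = 1 - erf(0) = 1-0 = 1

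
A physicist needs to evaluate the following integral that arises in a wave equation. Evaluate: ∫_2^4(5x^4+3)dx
Step 1: Find antiderivative F(x) = x^5 + 3x
Step 2: F(4) - F(2) = 1036 - (38) = 998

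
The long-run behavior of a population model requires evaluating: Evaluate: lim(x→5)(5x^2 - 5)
Polynomial is continuous, so substitute x = 5:
5·5^2 - 5 = 120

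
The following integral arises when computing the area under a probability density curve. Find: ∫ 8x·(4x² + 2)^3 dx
Let u=4x² + 2, du=8x dx
∫ u^3 du=u^4/4 + C

Answer: (4x² + 2)^4/4 + C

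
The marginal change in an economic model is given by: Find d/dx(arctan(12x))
d/dx[arctan(u)]=u'/(1+u²), u=12x, u'=12

Answer: 12/(1+144x²)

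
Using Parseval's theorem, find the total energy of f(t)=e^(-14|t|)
Parseval's theorem: E = integral |f(t)|^2 dt = (1/2pi) integral |F(omega)|^2 domega
E = integral_{-inf}^{inf} e^(-28|t|) dt = 2 * integral_0^inf e^(-28t) dt = 2/(2 * 14) = 1/14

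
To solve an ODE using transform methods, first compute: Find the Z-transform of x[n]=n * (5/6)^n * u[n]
Using the property Z{n * a^n * u[n]}=az/(z-a)^2
With a=5/6: X(z)=(5/6)z/(z - 5/6)^2, |z| > 5/6

Answer: (5/6)z/(z - 5/6)^2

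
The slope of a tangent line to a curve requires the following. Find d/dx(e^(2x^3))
Chain rule: d/dx[e^u] = e^u · u' where u = 2x^3
u' = 6x^2

Answer: 6x^2·e^(2x^3)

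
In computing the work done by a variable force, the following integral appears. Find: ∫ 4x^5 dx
Using power rule: ∫ 4x^5 dx = 4/6 x^6+C = (2/3)x^6+C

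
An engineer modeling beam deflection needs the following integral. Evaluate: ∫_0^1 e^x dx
Antiderivative: e^x
Evaluate: (e^1-1)

Answer: e^1-1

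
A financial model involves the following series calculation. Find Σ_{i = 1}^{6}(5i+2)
=5·Σ i+2·6=5·21+12=117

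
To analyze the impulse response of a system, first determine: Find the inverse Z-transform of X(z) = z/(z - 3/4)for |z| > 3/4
Standard pair: z/(z-a) <-> a^n*u[n] for causal signals
With a=3/4: x[n]=(3/4)^n*u[n]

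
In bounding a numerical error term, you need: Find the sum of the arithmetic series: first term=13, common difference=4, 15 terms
Last term: a_n = 13 + (15 - 1)·4 = 69
Sum = n(a_1 + a_n)/2 = 15(13 + 69)/2 = 615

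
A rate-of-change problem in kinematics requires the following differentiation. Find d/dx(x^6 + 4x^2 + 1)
Power rule: d/dx(ax^n) = n·a·x^(n-1)
Term by term: 6·x^5 + 8·x

Answer: 6x^5 + 8x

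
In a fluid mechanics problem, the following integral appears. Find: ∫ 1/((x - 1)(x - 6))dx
Partial fractions: 1/((x-1)(x-6))=A/(x-1) + B/(x-6)
A=-1/5, B=1/5
∫ [-1/5· 1/(x-1) + 1/5· 1/(x-6)] dx
=(1/5)[ln|x-6| - ln|x-1|] + C

Answer: (1/5)·ln|(x-6)/(x-1)| + C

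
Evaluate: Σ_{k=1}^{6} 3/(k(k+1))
Partial fractions: 3/(k(k+1))=3/k - 3/(k+1)
Telescoping sum: 3(1-1/7)=3·6/7

Answer: 18/7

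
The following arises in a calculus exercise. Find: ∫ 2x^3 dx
Using power rule: ∫ 2x^3 dx=2/4 x^4+C=(1/2)x^4+C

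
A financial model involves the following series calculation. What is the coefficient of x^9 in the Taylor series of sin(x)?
sin(x)=Σ (-1)^k x^(2k + 1)/(2k + 1)!
For x^9: (-1)^4/9!=1/362880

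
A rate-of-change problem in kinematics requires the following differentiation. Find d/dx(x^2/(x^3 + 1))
Quotient rule: (f/g)' = (f'g - fg')/g²
f = x^2, f' = 2x
g = x^3 + 1, g' = 3x^2

Answer: (2x·(x^3 + 1) - 3x^4)/(x^3 + 1)²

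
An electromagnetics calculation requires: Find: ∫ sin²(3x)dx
Using identity sin²(u) = (1 - cos(2u))/2:
∫ (1 - cos(6x))/2 dx = x/2 - sin(6x)/12+C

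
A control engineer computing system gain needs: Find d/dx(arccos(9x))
d/dx[arccos(u)] = -u'/√(1-u²), u = 9x, u' = 9

Answer: -9/√(1-81x²)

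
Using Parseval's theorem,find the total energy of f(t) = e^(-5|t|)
Parseval's theorem: E=integral |f(t)|^2 dt=(1/2pi) integral |F(omega)|^2 domega
E=integral_{-inf}^{inf} e^(-10|t|) dt=2 * integral_0^inf e^(-10t) dt=2/(2 * 5)=1/5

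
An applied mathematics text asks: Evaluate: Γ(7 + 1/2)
Γ(n+1/2)=(2n)!√π/(4^n·n!)
=87178291200√π/(16384·5040)=(135135/128)·√π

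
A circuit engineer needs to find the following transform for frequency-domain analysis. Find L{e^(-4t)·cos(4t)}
First shifting: L{e^(at)f(t)}=F(s-a)
L{cos(4t)}=s/(s²+16)
Shift: (s+4)/((s+4)²+16)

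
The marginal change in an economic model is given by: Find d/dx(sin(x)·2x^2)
Product rule: (fg)'=f'g + fg'
f=sin(x), f'=cos(x)
g=2x^2, g'=4x

Answer: 2·cos(x)·x^2 + 4·sin(x)·x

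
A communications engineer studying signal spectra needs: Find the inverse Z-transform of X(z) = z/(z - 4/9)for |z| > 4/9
Standard pair: z/(z-a) <-> a^n*u[n] for causal signals
With a=4/9: x[n]=(4/9)^n*u[n]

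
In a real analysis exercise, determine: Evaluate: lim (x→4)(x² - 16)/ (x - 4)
Factor: (x² - 16)=(x-4)(x + 4)
Cancel (x-4): lim(x→4) (x + 4)=8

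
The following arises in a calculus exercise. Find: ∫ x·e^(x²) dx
Let u = x², du = 2x dx
∫ (1/2)e^u du = e^u/2 + C

Answer: e^(x²)/2 + C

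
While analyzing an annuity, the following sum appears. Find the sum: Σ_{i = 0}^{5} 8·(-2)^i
Geometric series: S = a(1 - r^n)/(1 - r)
a = 8, r = -2, n = 6
S = 8(1-64)/3 = -168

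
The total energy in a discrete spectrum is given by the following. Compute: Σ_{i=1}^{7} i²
Using formula: Σ i^2 = n(n + 1)(2n + 1)/6 = 7·8·15/6 = 140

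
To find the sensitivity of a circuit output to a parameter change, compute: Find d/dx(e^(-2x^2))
Chain rule: d/dx[e^u] = e^u · u' where u = -2x^2
u' = -4x

Answer: -4x·e^(-2x^2)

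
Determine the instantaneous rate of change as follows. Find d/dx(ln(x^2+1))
Chain rule: d/dx[ln(u)] = u'/u where u = x^2+1
u' = 2x

Answer: (2x)/(x^2+1)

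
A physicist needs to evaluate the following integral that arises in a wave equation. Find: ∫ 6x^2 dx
Using power rule: ∫ 6x^2 dx = 6/3 x^3+C = 2x^3+C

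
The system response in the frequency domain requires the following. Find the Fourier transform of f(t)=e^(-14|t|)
Using the standard pair: F{e^(-a|t|)} = 2a/(a^2+omega^2)
With a = 14: F(omega) = 28/(196+omega^2)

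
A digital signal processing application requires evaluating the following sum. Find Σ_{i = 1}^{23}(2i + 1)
= 2·Σ i+1·23 = 2·276+23 = 575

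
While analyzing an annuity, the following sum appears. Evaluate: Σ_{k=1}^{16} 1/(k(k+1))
Partial fractions: 1/(k(k+1))=1/k - 1/(k+1)
Telescoping sum: 1(1-1/17)=1·16/17

Answer: 16/17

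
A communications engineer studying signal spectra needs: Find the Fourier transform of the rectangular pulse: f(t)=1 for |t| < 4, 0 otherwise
F(omega) = integral from -4 to 4 of e^(-j*omega*t) dt
= 2*sin(4*omega)/omega = 8*sinc(4*omega/pi)

Answer: 2*sin(4*omega)/omega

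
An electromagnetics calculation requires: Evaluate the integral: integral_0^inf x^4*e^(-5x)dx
This is a Gamma integral. Substitute u=5x (du=5 dx):
integral_0^inf x^4*e^(-5x) dx=(1/5^5) integral_0^inf u^4*e^(-u) du
=Gamma(5)/5^5=4!/5^5=24/3125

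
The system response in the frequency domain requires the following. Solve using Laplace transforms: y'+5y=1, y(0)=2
Take L of both sides: sY(s)-2+5Y(s)=1/s
Y(s)(s+5)=1/s+2
Y(s)=1/(s(s+5))+2/(s+5)
Partial fractions: 1/(s(s+5))=(1/5)/s - (1/5)/(s+5)
So Y(s)=(1/5)/s+(9/5)/(s+5)
Inverse transform (L^(-1){1/s}=1, L^(-1){1/(s+5)}=e^(-5t)):

Answer: y(t)=1/5+(9/5)·e^(-5t)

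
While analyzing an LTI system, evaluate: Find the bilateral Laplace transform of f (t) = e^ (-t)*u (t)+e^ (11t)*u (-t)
For e^(-t) * u(t): L = 1/(s + 1), Re(s) > -1
For e^(11t) * u(-t): L = -1/(s-11), Re(s) < 11
Combined: F(s) = 1/(s + 1) - 1/(s-11), -1 < Re(s) < 11

Answer: 1/(s + 1) - 1/(s-11), ROC: -1 < Re(s) < 11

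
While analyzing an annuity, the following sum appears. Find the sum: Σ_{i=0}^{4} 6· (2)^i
Geometric series: S = a(1 - r^n)/(1 - r)
a = 6, r = 2, n = 5
S = 6(1 - 32)/-1 = 186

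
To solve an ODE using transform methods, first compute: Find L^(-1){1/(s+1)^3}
L^(-1){1/(s-a)^n}=t^(n-1)·e^(at)/(n-1)!
Here a=-1, n=3: t^2·e^(-t)/2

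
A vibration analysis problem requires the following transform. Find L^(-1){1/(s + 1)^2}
L^(-1){1/(s-a)^n}=t^(n-1)·e^(at)/(n-1)!
Here a=-1, n=2: t^1·e^(-t)/1

Answer: t·e^(-t)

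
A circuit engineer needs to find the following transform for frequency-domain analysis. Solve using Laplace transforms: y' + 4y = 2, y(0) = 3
Take L of both sides: sY(s) - 3 + 4Y(s) = 2/s
Y(s)(s + 4) = 2/s + 3
Y(s) = 2/(s(s + 4)) + 3/(s + 4)
Partial fractions: 2/(s(s + 4)) = (1/2)/s - (1/2)/(s + 4)
So Y(s) = (1/2)/s + (5/2)/(s + 4)
Inverse transform (L^(-1){1/s} = 1, L^(-1){1/(s + 4)} = e^(-4t)):

Answer: y(t) = 1/2 + (5/2)·e^(-4t)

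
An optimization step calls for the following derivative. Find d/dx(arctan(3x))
d/dx[arctan(u)] = u'/(1+u²), u = 3x, u' = 3

Answer: 3/(1+9x²)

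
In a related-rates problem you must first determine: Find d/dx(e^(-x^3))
Chain rule: d/dx[e^u]=e^u · u' where u=-x^3
u'=-3x^2

Answer: -3x^2·e^(-x^3)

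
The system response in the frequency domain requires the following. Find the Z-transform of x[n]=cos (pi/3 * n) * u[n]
Z{cos(w0*n)*u[n]}=z(z - cos(w0))/(z^2-2z*cos(w0)+1)
With w0=pi/3: X(z)=z(z - cos(pi/3))/(z^2-2z*cos(pi/3)+1)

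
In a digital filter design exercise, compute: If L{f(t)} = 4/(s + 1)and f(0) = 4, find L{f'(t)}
L{f'(t)}=s·F(s) - f(0)=4s/(s+1)-4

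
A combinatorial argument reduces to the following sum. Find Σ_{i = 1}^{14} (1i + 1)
= 1·Σ i + 1·14 = 1·105 + 14 = 119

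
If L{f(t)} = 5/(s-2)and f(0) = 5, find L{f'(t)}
L{f'(t)}=s·F(s) - f(0)=5s/(s-2)-5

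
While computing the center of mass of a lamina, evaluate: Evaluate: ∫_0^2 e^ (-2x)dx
Antiderivative: (1/(-2))e^(-2x)
Evaluate: (1/(-2))(e^-4 - 1)

Answer: (e^-4 - 1)/(-2)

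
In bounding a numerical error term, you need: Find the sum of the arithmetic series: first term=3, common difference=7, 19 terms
Last term: a_n=3 + (19 - 1)·7=129
Sum=n(a_1 + a_n)/2=19(3 + 129)/2=1254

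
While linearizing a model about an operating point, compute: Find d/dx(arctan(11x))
d/dx[arctan(u)]=u'/(1 + u²), u=11x, u'=11

Answer: 11/(1 + 121x²)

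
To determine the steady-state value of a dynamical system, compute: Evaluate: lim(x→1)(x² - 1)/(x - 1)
Factor: (x² - 1)=(x-1)(x + 1)
Cancel (x-1): lim(x→1) (x + 1)=2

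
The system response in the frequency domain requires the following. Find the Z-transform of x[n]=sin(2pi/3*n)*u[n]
Z{sin(w0*n)*u[n]}=z*sin(w0)/(z^2-2z*cos(w0)+1)
With w0=2pi/3: X(z)=z*sin(2pi/3)/(z^2-2z*cos(2pi/3)+1)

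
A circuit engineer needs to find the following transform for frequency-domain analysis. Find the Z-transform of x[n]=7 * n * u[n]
Z{n*u[n]}=z/(z-1)^2
By linearity: Z{7*n*u[n]}=7z/(z-1)^2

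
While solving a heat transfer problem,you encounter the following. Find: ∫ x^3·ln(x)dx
By parts: u = ln(x), dv = x^3 dx
du = 1/x dx, v = x^4/4
= x^4·ln(x)/4 - ∫ x^3/4 dx
= x^4·ln(x)/4 - x^4/16+C

Answer: x^4(ln(x)/4-1/16)+C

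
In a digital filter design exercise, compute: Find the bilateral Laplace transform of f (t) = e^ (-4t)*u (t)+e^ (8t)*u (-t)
For e^(-4t)*u(t): L = 1/(s+4), Re(s) > -4
For e^(8t)*u(-t): L = -1/(s-8), Re(s) < 8
Combined: F(s) = 1/(s+4)-1/(s-8), -4 < Re(s) < 8

Answer: 1/(s+4)-1/(s-8), ROC: -4 < Re(s) < 8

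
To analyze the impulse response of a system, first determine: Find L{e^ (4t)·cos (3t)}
First shifting: L{e^(at)f(t)} = F(s-a)
L{cos(3t)} = s/(s²+9)
Shift: (s-4)/((s-4)²+9)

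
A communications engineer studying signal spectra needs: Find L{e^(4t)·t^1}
First shifting: L{e^(at)f(t)} = F(s-a)
L{t^1} = 1/s^2
Shift s → s-4: 1/(s-4)^2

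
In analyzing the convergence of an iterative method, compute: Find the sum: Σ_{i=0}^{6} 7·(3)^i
Geometric series: S=a(1 - r^n)/(1 - r)
a=7, r=3, n=7
S=7(1 - 2187)/-2=7651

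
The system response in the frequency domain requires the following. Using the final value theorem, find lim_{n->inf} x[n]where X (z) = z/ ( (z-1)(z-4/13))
Final value theorem: lim x[n]=lim_{z->1} (z-1)*X(z)
(z-1)*X(z)=z/(z-4/13)
As z->1: 1/(1-4/13)=1/(9/13)=13/9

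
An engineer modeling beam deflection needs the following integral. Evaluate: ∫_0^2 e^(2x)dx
Antiderivative: (1/2)e^(2x)
Evaluate: (1/2)(e^4-1)

Answer: (e^4-1)/2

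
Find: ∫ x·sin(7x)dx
By parts: u=x, dv=sin(7x) dx
du=dx, v=-cos(7x)/7
=-x·cos(7x)/7+sin(7x)/7²+C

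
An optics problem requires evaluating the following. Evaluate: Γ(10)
Γ(n)=(n-1)! for positive integers
Γ(10)=9!=362880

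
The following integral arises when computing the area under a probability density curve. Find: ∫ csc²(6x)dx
Since d/dx[-cot(6x)] = 6csc²(6x), integral = -cot(6x)/6+C

Answer: (-1/6)cot(6x)+C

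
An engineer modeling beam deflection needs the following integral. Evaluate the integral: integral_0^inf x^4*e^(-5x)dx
This is a Gamma integral. Substitute u = 5x (du = 5 dx):
integral_0^inf x^4*e^(-5x) dx = (1/5^5) integral_0^inf u^4*e^(-u) du
= Gamma(5)/5^5 = 4!/5^5 = 24/3125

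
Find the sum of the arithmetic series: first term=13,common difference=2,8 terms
Last term: a_n = 13 + (8 - 1)·2 = 27
Sum = n(a_1 + a_n)/2 = 8(13 + 27)/2 = 160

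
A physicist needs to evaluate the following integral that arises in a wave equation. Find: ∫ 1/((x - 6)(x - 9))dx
Partial fractions: 1/((x-6)(x-9)) = A/(x-6)+B/(x-9)
A = -1/3, B = 1/3
∫ [-1/3· 1/(x-6)+1/3· 1/(x-9)] dx
= (1/3)[ln|x-9| - ln|x-6|]+C

Answer: (1/3)·ln|(x-9)/(x-6)|+C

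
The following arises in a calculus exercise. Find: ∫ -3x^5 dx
Using power rule: ∫ -3x^5 dx = -3/6 x^6+C = (-1/2)x^6+C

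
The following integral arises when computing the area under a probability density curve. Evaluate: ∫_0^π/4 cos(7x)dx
Antiderivative: sin(7x)/7
Evaluate at bounds: [sin(7·π/4)/7] - [sin(7·0)/7]
=((-√2/2) - (0))/7=-√2/14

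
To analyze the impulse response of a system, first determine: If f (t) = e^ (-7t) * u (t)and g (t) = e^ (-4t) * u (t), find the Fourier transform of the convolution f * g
By the convolution theorem: F{f*g}=F(omega)*G(omega)
F(omega)=1/(7+j*omega), G(omega)=1/(4+j*omega)
F{f*g}=1/((7+j*omega)(4+j*omega))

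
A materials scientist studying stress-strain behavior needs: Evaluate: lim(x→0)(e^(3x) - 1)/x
L'Hôpital (0/0): lim 3e^(3x)/1=3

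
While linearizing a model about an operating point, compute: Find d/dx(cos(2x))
Chain rule: d/dx[cos(u)]=-sin(u)·u' where u=2x
u'=2

Answer: -2·sin(2x)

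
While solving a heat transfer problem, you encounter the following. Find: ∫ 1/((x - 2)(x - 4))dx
Partial fractions: 1/((x-2)(x-4))=A/(x-2) + B/(x-4)
A=-1/2, B=1/2
∫ [-1/2· 1/(x-2) + 1/2· 1/(x-4)] dx
=(1/2)[ln|x-4| - ln|x-2|] + C

Answer: (1/2)·ln|(x-4)/(x-2)| + C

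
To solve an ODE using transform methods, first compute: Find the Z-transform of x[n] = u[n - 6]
Using the time-shift property: Z{u[n-6]}=z^(-6)*z/(z-1)
=z^(-5)/(z-1)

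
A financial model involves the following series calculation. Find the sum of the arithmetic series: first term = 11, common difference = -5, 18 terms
Last term: a_n=11+(18-1)·-5=-74
Sum=n(a_1+a_n)/2=18(11+(-74))/2=-567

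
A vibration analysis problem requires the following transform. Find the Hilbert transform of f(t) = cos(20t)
The Hilbert transform shifts each frequency component by -pi/2.
H{cos(wt)} = sin(wt)
With w = 20: H{cos(20t)} = sin(20t)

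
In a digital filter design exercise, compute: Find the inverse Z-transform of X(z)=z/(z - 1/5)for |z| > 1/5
Standard pair: z/(z-a) <-> a^n*u[n] for causal signals
With a=1/5: x[n]=(1/5)^n*u[n]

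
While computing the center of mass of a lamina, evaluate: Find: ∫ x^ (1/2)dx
Power rule: ∫ x^(1/2) dx = x^(3/2)/(3/2)+C

Answer: (2/3)·x^(3/2)+C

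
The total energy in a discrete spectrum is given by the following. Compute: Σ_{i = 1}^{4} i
Using formula: Σ i^1 = n(n + 1)/2 = 4·5/2 = 10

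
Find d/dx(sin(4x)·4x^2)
Product rule: (fg)'=f'g + fg'
f=sin(4x), f'=4·cos(4x)
g=4x^2, g'=8x

Answer: 16·cos(4x)·x^2 + 8·sin(4x)·x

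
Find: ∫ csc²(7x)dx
Since d/dx[-cot(7x)]=7csc²(7x), integral=-cot(7x)/7 + C

Answer: (-1/7)cot(7x) + C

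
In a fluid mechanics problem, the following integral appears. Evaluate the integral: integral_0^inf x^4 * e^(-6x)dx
This is a Gamma integral. Substitute u=6x (du=6 dx):
integral_0^inf x^4 * e^(-6x) dx=(1/6^5) integral_0^inf u^4 * e^(-u) du
=Gamma(5)/6^5=4!/6^5=24/7776

Answer: 1/324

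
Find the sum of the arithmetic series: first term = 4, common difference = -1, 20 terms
Last term: a_n = 4+(20-1)·-1 = -15
Sum = n(a_1+a_n)/2 = 20(4+(-15))/2 = -110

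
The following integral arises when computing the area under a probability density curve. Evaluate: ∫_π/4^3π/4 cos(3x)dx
Antiderivative: sin(3x)/3
Evaluate at bounds: [sin(3·3π/4)/3] - [sin(3·π/4)/3]
= ((√2/2) - (√2/2))/3 = 0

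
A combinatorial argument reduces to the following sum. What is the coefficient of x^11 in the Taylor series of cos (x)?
cos(x) has only even powers. Coefficient of x^11 = 0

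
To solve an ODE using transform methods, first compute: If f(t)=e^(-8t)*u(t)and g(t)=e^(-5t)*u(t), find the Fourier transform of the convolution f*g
By the convolution theorem: F{f * g} = F(omega) * G(omega)
F(omega) = 1/(8 + j * omega), G(omega) = 1/(5 + j * omega)
F{f * g} = 1/((8 + j * omega)(5 + j * omega))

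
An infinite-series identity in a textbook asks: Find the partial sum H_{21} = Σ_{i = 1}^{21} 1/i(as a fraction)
H_21 = 1+1/2+1/3+...+1/21
= 18858053/5173168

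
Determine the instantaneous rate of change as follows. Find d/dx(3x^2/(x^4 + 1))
Quotient rule: (f/g)' = (f'g - fg')/g²
f = 3x^2, f' = 6x
g = x^4+1, g' = 4x^3

Answer: (6x·(x^4+1)-12x^5)/(x^4+1)²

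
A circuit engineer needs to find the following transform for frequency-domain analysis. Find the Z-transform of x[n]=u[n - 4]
Using the time-shift property: Z{u[n-4]} = z^(-4) * z/(z-1)
= z^(-3)/(z-1)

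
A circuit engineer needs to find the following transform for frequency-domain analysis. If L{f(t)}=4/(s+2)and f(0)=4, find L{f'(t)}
L{f'(t)} = s·F(s) - f(0) = 4s/(s+2)-4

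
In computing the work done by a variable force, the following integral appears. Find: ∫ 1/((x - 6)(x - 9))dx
Partial fractions: 1/((x-6)(x-9))=A/(x-6) + B/(x-9)
A=-1/3, B=1/3
∫ [-1/3· 1/(x-6) + 1/3· 1/(x-9)] dx
=(1/3)[ln|x-9| - ln|x-6|] + C

Answer: (1/3)·ln|(x-9)/(x-6)| + C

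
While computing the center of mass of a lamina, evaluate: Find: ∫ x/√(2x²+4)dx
Let u=2x²+4, du=4x dx
∫ (1/4)·u^(-1/2) du=√u/2+C

Answer: √(2x²+4)/2+C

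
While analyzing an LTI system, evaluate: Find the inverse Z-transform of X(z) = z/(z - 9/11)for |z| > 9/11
Standard pair: z/(z-a) <-> a^n*u[n] for causal signals
With a=9/11: x[n]=(9/11)^n*u[n]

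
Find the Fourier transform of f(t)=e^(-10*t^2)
The Fourier transform of a Gaussian e^(-a * t^2) is sqrt(pi/a) * e^(-omega^2/(4a)).
With a = 10: F(omega) = sqrt(pi/10) * e^(-omega^2/40)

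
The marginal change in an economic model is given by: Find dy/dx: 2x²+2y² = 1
Differentiate: 4x + 4y·(dy/dx)=0
dy/dx=-4x/(4y)=-1·(x/y)

Answer: dy/dx=-1·(x/y)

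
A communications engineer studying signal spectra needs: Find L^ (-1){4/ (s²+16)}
L^(-1){w/(s² + w²)}=sin(wt)
Here w=4

Answer: sin(4t)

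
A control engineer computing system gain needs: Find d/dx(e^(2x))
Chain rule: d/dx[e^u]=e^u · u' where u=2x
u'=2

Answer: 2·e^(2x)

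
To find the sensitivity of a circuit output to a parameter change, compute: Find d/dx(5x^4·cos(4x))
Product rule: (fg)'=f'g+fg'
f=5x^4, f'=20x^3
g=cos(4x), g'=-4·sin(4x)

Answer: 20x^3·cos(4x)-20x^4·sin(4x)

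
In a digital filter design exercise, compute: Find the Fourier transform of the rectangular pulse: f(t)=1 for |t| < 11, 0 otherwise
F(omega)=integral from -11 to 11 of e^(-j * omega * t) dt
=2 * sin(11 * omega)/omega=22 * sinc(11 * omega/pi)

Answer: 2 * sin(11 * omega)/omega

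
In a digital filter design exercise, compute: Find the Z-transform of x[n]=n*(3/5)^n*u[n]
Using the property Z{n * a^n * u[n]}=az/(z-a)^2
With a=3/5: X(z)=(3/5)z/(z - 3/5)^2, |z| > 3/5

Answer: (3/5)z/(z - 3/5)^2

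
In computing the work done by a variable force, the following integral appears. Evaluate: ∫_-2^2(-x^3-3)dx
Step 1: Find antiderivative F(x) = (-1/4)x^4 - 3x
Step 2: F(2) - F(-2) = -10 - (2) = -12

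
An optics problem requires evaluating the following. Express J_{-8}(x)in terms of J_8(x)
For integer n: J_{-n}(x)=(-1)^n J_n(x)
With n=8: J_{-8}(x)=(-1)^8 J_8(x)=J_8(x)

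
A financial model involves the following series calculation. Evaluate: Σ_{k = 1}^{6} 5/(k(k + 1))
Partial fractions: 5/(k(k+1)) = 5/k - 5/(k+1)
Telescoping sum: 5(1-1/7) = 5·6/7

Answer: 30/7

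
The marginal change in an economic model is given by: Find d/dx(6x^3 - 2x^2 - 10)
Power rule: d/dx(ax^n)=n·a·x^(n-1)
Term by term: 18·x^2 - 4·x

Answer: 18x^2 - 4x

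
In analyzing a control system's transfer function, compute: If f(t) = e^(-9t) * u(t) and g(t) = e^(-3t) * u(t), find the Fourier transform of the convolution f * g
By the convolution theorem: F{f*g} = F(omega)*G(omega)
F(omega) = 1/(9+j*omega), G(omega) = 1/(3+j*omega)
F{f*g} = 1/((9+j*omega)(3+j*omega))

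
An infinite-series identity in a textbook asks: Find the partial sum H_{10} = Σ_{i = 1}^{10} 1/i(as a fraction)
H_10=1+1/2+1/3+...+1/10
=7381/2520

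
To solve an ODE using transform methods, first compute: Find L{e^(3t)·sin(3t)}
First shifting: L{e^(at)f(t)} = F(s-a)
L{sin(3t)} = 3/(s²+9)
Shift: 3/((s-3)²+9)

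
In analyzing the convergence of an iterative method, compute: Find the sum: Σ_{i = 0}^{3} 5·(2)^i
Geometric series: S = a(1 - r^n)/(1 - r)
a = 5, r = 2, n = 4
S = 5(1 - 16)/-1 = 75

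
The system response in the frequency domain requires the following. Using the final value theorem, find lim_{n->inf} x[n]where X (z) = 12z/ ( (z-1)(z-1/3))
Final value theorem: lim x[n]=lim_{z->1} (z-1) * X(z)
(z-1) * X(z)=12z/(z-1/3)
As z->1: 12/(1-1/3)=12/(2/3)=18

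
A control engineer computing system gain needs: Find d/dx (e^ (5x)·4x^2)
Product rule: (fg)' = f'g + fg'
f = e^(5x), f' = 5·e^(5x)
g = 4x^2, g' = 8x

Answer: 20·e^(5x)·x^2 + 8·e^(5x)·x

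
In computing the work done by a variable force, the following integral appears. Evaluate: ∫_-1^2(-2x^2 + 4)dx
Step 1: Find antiderivative F(x) = (-2/3)x^3 + 4x
Step 2: F(2) - F(-1) = 8/3 - (-10/3) = 6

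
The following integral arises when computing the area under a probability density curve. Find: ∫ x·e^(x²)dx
Let u = x², du = 2x dx
∫ (1/2)e^u du = e^u/2 + C

Answer: e^(x²)/2 + C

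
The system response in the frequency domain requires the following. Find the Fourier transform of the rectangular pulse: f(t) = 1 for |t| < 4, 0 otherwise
F(omega)=integral from -4 to 4 of e^(-j * omega * t) dt
=2 * sin(4 * omega)/omega=8 * sinc(4 * omega/pi)

Answer: 2 * sin(4 * omega)/omega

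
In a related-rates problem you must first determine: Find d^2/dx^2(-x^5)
Apply power rule 2 times:
d^1: -5x^4
d^2: -20x^3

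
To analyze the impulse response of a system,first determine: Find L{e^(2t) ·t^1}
First shifting: L{e^(at)f(t)}=F(s-a)
L{t^1}=1/s^2
Shift s → s-2: 1/(s-2)^2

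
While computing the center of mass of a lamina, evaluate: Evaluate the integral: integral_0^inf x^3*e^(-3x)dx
This is a Gamma integral. Substitute u = 3x (du = 3 dx):
integral_0^inf x^3*e^(-3x) dx = (1/3^4) integral_0^inf u^3*e^(-u) du
= Gamma(4)/3^4 = 3!/3^4 = 6/81

Answer: 2/27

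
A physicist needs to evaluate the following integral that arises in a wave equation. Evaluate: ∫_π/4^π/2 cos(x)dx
Antiderivative: sin(x)
Evaluate at bounds: [sin(1·π/2)/1] - [sin(1·π/4)/1]
=((1) - (√2/2))/1=1 - √2/2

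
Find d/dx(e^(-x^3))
Chain rule: d/dx[e^u]=e^u · u' where u=-x^3
u'=-3x^2

Answer: -3x^2·e^(-x^3)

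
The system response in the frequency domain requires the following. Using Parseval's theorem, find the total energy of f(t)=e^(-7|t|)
Parseval's theorem: E = integral |f(t)|^2 dt = (1/2pi) integral |F(omega)|^2 domega
E = integral_{-inf}^{inf} e^(-14|t|) dt = 2*integral_0^inf e^(-14t) dt = 2/(2*7) = 1/7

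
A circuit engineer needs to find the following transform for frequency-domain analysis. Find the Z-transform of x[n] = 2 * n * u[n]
Z{n * u[n]}=z/(z-1)^2
By linearity: Z{2 * n * u[n]}=2z/(z-1)^2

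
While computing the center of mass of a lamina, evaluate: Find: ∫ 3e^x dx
Since d/dx[e^x] = + e^x, we get 3e^x + C

Answer: 3e^x + C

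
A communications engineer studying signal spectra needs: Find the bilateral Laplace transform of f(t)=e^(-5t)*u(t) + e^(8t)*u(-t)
For e^(-5t) * u(t): L = 1/(s+5), Re(s) > -5
For e^(8t) * u(-t): L = -1/(s-8), Re(s) < 8
Combined: F(s) = 1/(s+5)-1/(s-8), -5 < Re(s) < 8

Answer: 1/(s+5)-1/(s-8), ROC: -5 < Re(s) < 8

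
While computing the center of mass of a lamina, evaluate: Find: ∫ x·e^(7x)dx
Integration by parts: u = x, dv = e^(7x) dx
du = dx, v = e^(7x)/7
= x·e^(7x)/7 - ∫ e^(7x)/7 dx
= x·e^(7x)/7 - e^(7x)/49+C

Answer: e^(7x)(x/7-1/49)+C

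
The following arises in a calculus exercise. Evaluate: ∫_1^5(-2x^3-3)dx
Step 1: Find antiderivative F(x)=(-1/2)x^4-3x
Step 2: F(5) - F(1)=-655/2 - (-7/2)=-324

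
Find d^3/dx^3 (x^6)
Apply power rule 3 times:
d^1: 6x^5
d^2: 30x^4
d^3: 120x^3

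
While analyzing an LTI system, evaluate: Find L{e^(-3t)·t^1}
First shifting: L{e^(at)f(t)} = F(s-a)
L{t^1} = 1/s^2
Shift s → s+3: 1/(s+3)^2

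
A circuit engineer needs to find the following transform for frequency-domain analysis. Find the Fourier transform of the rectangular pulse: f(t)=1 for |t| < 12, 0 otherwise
F(omega) = integral from -12 to 12 of e^(-j * omega * t) dt
= 2 * sin(12 * omega)/omega = 24 * sinc(12 * omega/pi)

Answer: 2 * sin(12 * omega)/omega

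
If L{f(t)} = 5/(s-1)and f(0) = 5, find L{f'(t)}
L{f'(t)}=s·F(s) - f(0)=5s/(s-1)-5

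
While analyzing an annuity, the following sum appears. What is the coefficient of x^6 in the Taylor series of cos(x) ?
cos(x)=Σ (-1)^k x^(2k)/(2k)!
For x^6: (-1)^3/6!=-1/720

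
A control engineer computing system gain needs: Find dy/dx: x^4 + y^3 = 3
Differentiate: 4x^3 + 3y^2·(dy/dx) = 0
dy/dx = -4x^3/(3y^2)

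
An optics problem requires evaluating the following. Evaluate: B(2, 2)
B(x,y) = Γ(x)Γ(y)/Γ(x + y) = (x-1)!(y-1)!/(x + y-1)!
B(2,2) = 1!·1!/3! = 1/6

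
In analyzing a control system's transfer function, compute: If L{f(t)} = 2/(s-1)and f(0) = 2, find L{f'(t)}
L{f'(t)} = s·F(s) - f(0) = 2s/(s-1)-2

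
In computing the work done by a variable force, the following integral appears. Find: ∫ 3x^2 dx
Using power rule: ∫ 3x^2 dx=3/3 x^3+C=x^3+C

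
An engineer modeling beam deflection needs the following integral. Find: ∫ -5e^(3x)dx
Since d/dx[e^(3x)] = 3e^(3x), we get -5/3 e^(3x) + C

Answer: (-5/3)e^(3x) + C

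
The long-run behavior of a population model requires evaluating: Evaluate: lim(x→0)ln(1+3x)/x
L'Hôpital (0/0): lim 3/(1+3x) / 1 = 3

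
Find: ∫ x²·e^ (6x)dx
Integration by parts twice:
First: u=x², dv=e^(6x) dx => x²e^(6x)/6 - (2/6)∫ xe^(6x) dx
Second (∫ xe^(6x) dx): xe^(6x)/6 - e^(6x)/36
Combining: e^(6x)(x²/6-2x/36+2/216)+C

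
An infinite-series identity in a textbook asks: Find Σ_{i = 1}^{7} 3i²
=3·n(n+1)(2n+1)/6=3·7·8·15/6=420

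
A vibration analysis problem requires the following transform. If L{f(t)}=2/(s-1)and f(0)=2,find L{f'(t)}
L{f'(t)}=s·F(s) - f(0)=2s/(s-1)-2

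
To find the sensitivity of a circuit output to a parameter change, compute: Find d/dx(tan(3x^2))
Chain rule: d/dx[tan(u)] = sec²(u)·u' where u = 3x^2
u' = 6x

Answer: 6x·sec²(3x^2)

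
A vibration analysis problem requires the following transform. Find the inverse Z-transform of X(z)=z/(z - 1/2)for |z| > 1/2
Standard pair: z/(z-a) <-> a^n*u[n] for causal signals
With a=1/2: x[n]=(1/2)^n*u[n]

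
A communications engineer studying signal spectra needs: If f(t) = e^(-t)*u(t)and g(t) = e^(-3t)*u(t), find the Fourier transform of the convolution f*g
By the convolution theorem: F{f * g} = F(omega) * G(omega)
F(omega) = 1/(1 + j * omega), G(omega) = 1/(3 + j * omega)
F{f * g} = 1/((1 + j * omega)(3 + j * omega))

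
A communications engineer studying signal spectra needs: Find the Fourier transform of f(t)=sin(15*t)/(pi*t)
sin(W * t)/(pi * t) = (W/pi) * sinc(W * t/pi) is the impulse response of the ideal low-pass filter with cutoff W (here W = 15).
Its Fourier transform is a rectangular function:
F(omega) = 1 for |omega| < 15, 0 otherwise

Answer: rect(omega/30) [i.e., 1 for |omega| < 15, 0 otherwise]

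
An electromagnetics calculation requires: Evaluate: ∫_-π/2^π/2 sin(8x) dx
Antiderivative: -cos(8x)/8
Evaluate at bounds: [-cos(8·π/2)/8] - [-cos(8·-π/2)/8]
= (-(1)+(1))/8 = 0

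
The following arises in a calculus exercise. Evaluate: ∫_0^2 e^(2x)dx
Antiderivative: (1/2)e^(2x)
Evaluate: (1/2)(e^4 - 1)

Answer: (e^4 - 1)/2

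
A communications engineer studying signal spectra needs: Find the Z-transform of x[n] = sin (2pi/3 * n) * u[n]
Z{sin(w0*n)*u[n]}=z*sin(w0)/(z^2 - 2z*cos(w0) + 1)
With w0=2pi/3: X(z)=z*sin(2pi/3)/(z^2 - 2z*cos(2pi/3) + 1)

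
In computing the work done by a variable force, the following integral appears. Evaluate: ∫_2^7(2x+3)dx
Step 1: Find antiderivative F(x) = x^2 + 3x
Step 2: F(7) - F(2) = 70 - (10) = 60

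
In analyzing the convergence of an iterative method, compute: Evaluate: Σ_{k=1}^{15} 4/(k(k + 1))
Partial fractions: 4/(k(k + 1))=4/k - 4/(k + 1)
Telescoping sum: 4(1 - 1/16)=4·15/16

Answer: 15/4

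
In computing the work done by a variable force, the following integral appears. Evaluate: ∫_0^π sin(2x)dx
Antiderivative: -cos(2x)/2
Evaluate at bounds: [-cos(2·π)/2] - [-cos(2·0)/2]
=(-(1)+(1))/2=0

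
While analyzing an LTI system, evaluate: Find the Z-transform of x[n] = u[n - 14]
Using the time-shift property: Z{u[n-14]} = z^(-14)*z/(z-1)
= z^(-13)/(z-1)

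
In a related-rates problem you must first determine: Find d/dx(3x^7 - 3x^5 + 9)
Power rule: d/dx(ax^n)=n·a·x^(n-1)
Term by term: 21·x^6-15·x^4

Answer: 21x^6-15x^4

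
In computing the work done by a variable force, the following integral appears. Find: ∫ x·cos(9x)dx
By parts: u=x, dv=cos(9x) dx
du=dx, v=sin(9x)/9
=x·sin(9x)/9 + cos(9x)/9² + C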